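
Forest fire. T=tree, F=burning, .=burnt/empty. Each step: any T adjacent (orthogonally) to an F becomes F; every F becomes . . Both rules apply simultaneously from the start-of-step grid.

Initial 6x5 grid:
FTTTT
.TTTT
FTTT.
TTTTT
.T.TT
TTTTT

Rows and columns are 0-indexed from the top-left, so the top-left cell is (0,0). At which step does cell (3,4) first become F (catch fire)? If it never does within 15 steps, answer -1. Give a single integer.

Step 1: cell (3,4)='T' (+3 fires, +2 burnt)
Step 2: cell (3,4)='T' (+4 fires, +3 burnt)
Step 3: cell (3,4)='T' (+5 fires, +4 burnt)
Step 4: cell (3,4)='T' (+4 fires, +5 burnt)
Step 5: cell (3,4)='F' (+5 fires, +4 burnt)
  -> target ignites at step 5
Step 6: cell (3,4)='.' (+2 fires, +5 burnt)
Step 7: cell (3,4)='.' (+1 fires, +2 burnt)
Step 8: cell (3,4)='.' (+0 fires, +1 burnt)
  fire out at step 8

5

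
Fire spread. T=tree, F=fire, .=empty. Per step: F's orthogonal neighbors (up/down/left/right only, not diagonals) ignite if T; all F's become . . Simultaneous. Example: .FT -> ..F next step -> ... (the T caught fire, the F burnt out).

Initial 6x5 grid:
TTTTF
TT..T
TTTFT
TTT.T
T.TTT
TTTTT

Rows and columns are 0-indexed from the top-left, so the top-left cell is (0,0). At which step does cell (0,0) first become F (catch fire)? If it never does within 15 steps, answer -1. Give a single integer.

Step 1: cell (0,0)='T' (+4 fires, +2 burnt)
Step 2: cell (0,0)='T' (+4 fires, +4 burnt)
Step 3: cell (0,0)='T' (+6 fires, +4 burnt)
Step 4: cell (0,0)='F' (+6 fires, +6 burnt)
  -> target ignites at step 4
Step 5: cell (0,0)='.' (+3 fires, +6 burnt)
Step 6: cell (0,0)='.' (+1 fires, +3 burnt)
Step 7: cell (0,0)='.' (+0 fires, +1 burnt)
  fire out at step 7

4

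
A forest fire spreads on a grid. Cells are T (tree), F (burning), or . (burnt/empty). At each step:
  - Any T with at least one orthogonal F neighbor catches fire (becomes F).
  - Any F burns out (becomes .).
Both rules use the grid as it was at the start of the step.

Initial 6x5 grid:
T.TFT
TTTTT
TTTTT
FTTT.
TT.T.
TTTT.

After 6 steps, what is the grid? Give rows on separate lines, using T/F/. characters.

Step 1: 6 trees catch fire, 2 burn out
  T.F.F
  TTTFT
  FTTTT
  .FTT.
  FT.T.
  TTTT.
Step 2: 8 trees catch fire, 6 burn out
  T....
  FTF.F
  .FTFT
  ..FT.
  .F.T.
  FTTT.
Step 3: 6 trees catch fire, 8 burn out
  F....
  .F...
  ..F.F
  ...F.
  ...T.
  .FTT.
Step 4: 2 trees catch fire, 6 burn out
  .....
  .....
  .....
  .....
  ...F.
  ..FT.
Step 5: 1 trees catch fire, 2 burn out
  .....
  .....
  .....
  .....
  .....
  ...F.
Step 6: 0 trees catch fire, 1 burn out
  .....
  .....
  .....
  .....
  .....
  .....

.....
.....
.....
.....
.....
.....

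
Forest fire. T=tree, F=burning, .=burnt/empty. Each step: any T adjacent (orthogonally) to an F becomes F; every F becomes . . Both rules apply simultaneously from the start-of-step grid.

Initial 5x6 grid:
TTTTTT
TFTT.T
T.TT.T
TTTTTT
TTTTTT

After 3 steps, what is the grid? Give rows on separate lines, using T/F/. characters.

Step 1: 3 trees catch fire, 1 burn out
  TFTTTT
  F.FT.T
  T.TT.T
  TTTTTT
  TTTTTT
Step 2: 5 trees catch fire, 3 burn out
  F.FTTT
  ...F.T
  F.FT.T
  TTTTTT
  TTTTTT
Step 3: 4 trees catch fire, 5 burn out
  ...FTT
  .....T
  ...F.T
  FTFTTT
  TTTTTT

...FTT
.....T
...F.T
FTFTTT
TTTTTT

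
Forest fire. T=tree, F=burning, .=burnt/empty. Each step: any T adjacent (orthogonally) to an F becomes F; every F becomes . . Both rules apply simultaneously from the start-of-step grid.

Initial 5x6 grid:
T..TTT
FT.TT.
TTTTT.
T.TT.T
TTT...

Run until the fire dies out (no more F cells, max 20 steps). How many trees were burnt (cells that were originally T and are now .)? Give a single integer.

Answer: 18

Derivation:
Step 1: +3 fires, +1 burnt (F count now 3)
Step 2: +2 fires, +3 burnt (F count now 2)
Step 3: +2 fires, +2 burnt (F count now 2)
Step 4: +3 fires, +2 burnt (F count now 3)
Step 5: +4 fires, +3 burnt (F count now 4)
Step 6: +2 fires, +4 burnt (F count now 2)
Step 7: +1 fires, +2 burnt (F count now 1)
Step 8: +1 fires, +1 burnt (F count now 1)
Step 9: +0 fires, +1 burnt (F count now 0)
Fire out after step 9
Initially T: 19, now '.': 29
Total burnt (originally-T cells now '.'): 18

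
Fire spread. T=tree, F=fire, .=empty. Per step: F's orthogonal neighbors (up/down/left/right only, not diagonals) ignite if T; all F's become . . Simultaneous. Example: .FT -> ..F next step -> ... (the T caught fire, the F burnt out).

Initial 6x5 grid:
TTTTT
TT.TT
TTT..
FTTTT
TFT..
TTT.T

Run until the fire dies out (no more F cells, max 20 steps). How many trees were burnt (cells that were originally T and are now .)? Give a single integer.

Answer: 21

Derivation:
Step 1: +5 fires, +2 burnt (F count now 5)
Step 2: +5 fires, +5 burnt (F count now 5)
Step 3: +4 fires, +5 burnt (F count now 4)
Step 4: +2 fires, +4 burnt (F count now 2)
Step 5: +1 fires, +2 burnt (F count now 1)
Step 6: +1 fires, +1 burnt (F count now 1)
Step 7: +2 fires, +1 burnt (F count now 2)
Step 8: +1 fires, +2 burnt (F count now 1)
Step 9: +0 fires, +1 burnt (F count now 0)
Fire out after step 9
Initially T: 22, now '.': 29
Total burnt (originally-T cells now '.'): 21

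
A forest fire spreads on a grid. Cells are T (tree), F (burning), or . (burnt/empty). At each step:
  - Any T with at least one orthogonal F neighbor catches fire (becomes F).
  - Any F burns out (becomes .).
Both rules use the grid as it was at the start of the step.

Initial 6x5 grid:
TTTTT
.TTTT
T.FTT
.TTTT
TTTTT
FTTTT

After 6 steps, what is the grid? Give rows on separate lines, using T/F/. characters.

Step 1: 5 trees catch fire, 2 burn out
  TTTTT
  .TFTT
  T..FT
  .TFTT
  FTTTT
  .FTTT
Step 2: 9 trees catch fire, 5 burn out
  TTFTT
  .F.FT
  T...F
  .F.FT
  .FFTT
  ..FTT
Step 3: 6 trees catch fire, 9 burn out
  TF.FT
  ....F
  T....
  ....F
  ...FT
  ...FT
Step 4: 4 trees catch fire, 6 burn out
  F...F
  .....
  T....
  .....
  ....F
  ....F
Step 5: 0 trees catch fire, 4 burn out
  .....
  .....
  T....
  .....
  .....
  .....
Step 6: 0 trees catch fire, 0 burn out
  .....
  .....
  T....
  .....
  .....
  .....

.....
.....
T....
.....
.....
.....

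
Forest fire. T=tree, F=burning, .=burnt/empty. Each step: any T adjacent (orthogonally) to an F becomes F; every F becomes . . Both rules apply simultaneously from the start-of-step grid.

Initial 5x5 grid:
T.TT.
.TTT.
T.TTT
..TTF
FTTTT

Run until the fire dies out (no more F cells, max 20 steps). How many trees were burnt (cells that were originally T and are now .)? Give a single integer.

Answer: 14

Derivation:
Step 1: +4 fires, +2 burnt (F count now 4)
Step 2: +4 fires, +4 burnt (F count now 4)
Step 3: +2 fires, +4 burnt (F count now 2)
Step 4: +2 fires, +2 burnt (F count now 2)
Step 5: +2 fires, +2 burnt (F count now 2)
Step 6: +0 fires, +2 burnt (F count now 0)
Fire out after step 6
Initially T: 16, now '.': 23
Total burnt (originally-T cells now '.'): 14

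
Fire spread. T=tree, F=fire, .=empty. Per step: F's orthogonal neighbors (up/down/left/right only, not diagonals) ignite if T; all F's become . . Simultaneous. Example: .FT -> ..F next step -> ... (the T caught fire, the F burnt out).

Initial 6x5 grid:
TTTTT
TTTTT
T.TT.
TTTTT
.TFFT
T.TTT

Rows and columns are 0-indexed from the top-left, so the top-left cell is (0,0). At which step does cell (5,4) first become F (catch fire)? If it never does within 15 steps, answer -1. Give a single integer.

Step 1: cell (5,4)='T' (+6 fires, +2 burnt)
Step 2: cell (5,4)='F' (+5 fires, +6 burnt)
  -> target ignites at step 2
Step 3: cell (5,4)='.' (+3 fires, +5 burnt)
Step 4: cell (5,4)='.' (+5 fires, +3 burnt)
Step 5: cell (5,4)='.' (+3 fires, +5 burnt)
Step 6: cell (5,4)='.' (+1 fires, +3 burnt)
Step 7: cell (5,4)='.' (+0 fires, +1 burnt)
  fire out at step 7

2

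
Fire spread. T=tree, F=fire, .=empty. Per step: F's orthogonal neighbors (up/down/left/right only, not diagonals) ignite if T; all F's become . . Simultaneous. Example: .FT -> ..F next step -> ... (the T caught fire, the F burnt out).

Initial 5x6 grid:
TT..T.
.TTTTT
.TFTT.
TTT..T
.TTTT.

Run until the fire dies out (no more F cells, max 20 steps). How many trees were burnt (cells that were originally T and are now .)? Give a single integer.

Answer: 18

Derivation:
Step 1: +4 fires, +1 burnt (F count now 4)
Step 2: +5 fires, +4 burnt (F count now 5)
Step 3: +5 fires, +5 burnt (F count now 5)
Step 4: +4 fires, +5 burnt (F count now 4)
Step 5: +0 fires, +4 burnt (F count now 0)
Fire out after step 5
Initially T: 19, now '.': 29
Total burnt (originally-T cells now '.'): 18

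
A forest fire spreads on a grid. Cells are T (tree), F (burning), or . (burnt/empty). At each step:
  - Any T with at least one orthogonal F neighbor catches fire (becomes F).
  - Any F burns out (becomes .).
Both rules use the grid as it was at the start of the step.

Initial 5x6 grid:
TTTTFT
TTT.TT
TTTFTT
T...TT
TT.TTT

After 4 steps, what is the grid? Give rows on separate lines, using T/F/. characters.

Step 1: 5 trees catch fire, 2 burn out
  TTTF.F
  TTT.FT
  TTF.FT
  T...TT
  TT.TTT
Step 2: 6 trees catch fire, 5 burn out
  TTF...
  TTF..F
  TF...F
  T...FT
  TT.TTT
Step 3: 5 trees catch fire, 6 burn out
  TF....
  TF....
  F.....
  T....F
  TT.TFT
Step 4: 5 trees catch fire, 5 burn out
  F.....
  F.....
  ......
  F.....
  TT.F.F

F.....
F.....
......
F.....
TT.F.F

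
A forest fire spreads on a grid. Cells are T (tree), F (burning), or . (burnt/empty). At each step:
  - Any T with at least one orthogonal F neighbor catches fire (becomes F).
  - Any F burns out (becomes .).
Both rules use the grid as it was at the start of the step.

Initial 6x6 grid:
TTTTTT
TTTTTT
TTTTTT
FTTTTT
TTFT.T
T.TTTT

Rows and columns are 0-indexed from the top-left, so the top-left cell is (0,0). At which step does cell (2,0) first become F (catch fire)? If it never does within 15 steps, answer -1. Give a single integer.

Step 1: cell (2,0)='F' (+7 fires, +2 burnt)
  -> target ignites at step 1
Step 2: cell (2,0)='.' (+6 fires, +7 burnt)
Step 3: cell (2,0)='.' (+6 fires, +6 burnt)
Step 4: cell (2,0)='.' (+6 fires, +6 burnt)
Step 5: cell (2,0)='.' (+4 fires, +6 burnt)
Step 6: cell (2,0)='.' (+2 fires, +4 burnt)
Step 7: cell (2,0)='.' (+1 fires, +2 burnt)
Step 8: cell (2,0)='.' (+0 fires, +1 burnt)
  fire out at step 8

1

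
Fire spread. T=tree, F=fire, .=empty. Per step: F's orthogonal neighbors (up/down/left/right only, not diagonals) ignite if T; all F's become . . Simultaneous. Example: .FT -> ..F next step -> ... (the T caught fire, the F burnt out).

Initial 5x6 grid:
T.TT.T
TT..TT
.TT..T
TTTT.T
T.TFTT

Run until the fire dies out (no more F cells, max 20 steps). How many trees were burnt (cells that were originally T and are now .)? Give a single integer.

Answer: 18

Derivation:
Step 1: +3 fires, +1 burnt (F count now 3)
Step 2: +2 fires, +3 burnt (F count now 2)
Step 3: +3 fires, +2 burnt (F count now 3)
Step 4: +3 fires, +3 burnt (F count now 3)
Step 5: +3 fires, +3 burnt (F count now 3)
Step 6: +3 fires, +3 burnt (F count now 3)
Step 7: +1 fires, +3 burnt (F count now 1)
Step 8: +0 fires, +1 burnt (F count now 0)
Fire out after step 8
Initially T: 20, now '.': 28
Total burnt (originally-T cells now '.'): 18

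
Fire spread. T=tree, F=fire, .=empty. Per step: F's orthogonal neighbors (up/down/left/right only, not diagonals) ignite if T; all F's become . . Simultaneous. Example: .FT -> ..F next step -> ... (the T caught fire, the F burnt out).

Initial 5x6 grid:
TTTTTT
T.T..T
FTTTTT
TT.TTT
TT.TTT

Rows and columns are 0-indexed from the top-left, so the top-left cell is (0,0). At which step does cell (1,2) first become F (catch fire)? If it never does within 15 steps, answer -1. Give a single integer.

Step 1: cell (1,2)='T' (+3 fires, +1 burnt)
Step 2: cell (1,2)='T' (+4 fires, +3 burnt)
Step 3: cell (1,2)='F' (+4 fires, +4 burnt)
  -> target ignites at step 3
Step 4: cell (1,2)='.' (+3 fires, +4 burnt)
Step 5: cell (1,2)='.' (+4 fires, +3 burnt)
Step 6: cell (1,2)='.' (+4 fires, +4 burnt)
Step 7: cell (1,2)='.' (+2 fires, +4 burnt)
Step 8: cell (1,2)='.' (+0 fires, +2 burnt)
  fire out at step 8

3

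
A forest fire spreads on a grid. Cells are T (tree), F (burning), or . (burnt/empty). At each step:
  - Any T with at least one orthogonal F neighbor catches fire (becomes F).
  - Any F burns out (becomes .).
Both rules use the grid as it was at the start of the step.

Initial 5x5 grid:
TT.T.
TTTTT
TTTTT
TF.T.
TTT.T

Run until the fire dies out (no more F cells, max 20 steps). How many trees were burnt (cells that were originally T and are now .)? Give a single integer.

Answer: 18

Derivation:
Step 1: +3 fires, +1 burnt (F count now 3)
Step 2: +5 fires, +3 burnt (F count now 5)
Step 3: +4 fires, +5 burnt (F count now 4)
Step 4: +4 fires, +4 burnt (F count now 4)
Step 5: +2 fires, +4 burnt (F count now 2)
Step 6: +0 fires, +2 burnt (F count now 0)
Fire out after step 6
Initially T: 19, now '.': 24
Total burnt (originally-T cells now '.'): 18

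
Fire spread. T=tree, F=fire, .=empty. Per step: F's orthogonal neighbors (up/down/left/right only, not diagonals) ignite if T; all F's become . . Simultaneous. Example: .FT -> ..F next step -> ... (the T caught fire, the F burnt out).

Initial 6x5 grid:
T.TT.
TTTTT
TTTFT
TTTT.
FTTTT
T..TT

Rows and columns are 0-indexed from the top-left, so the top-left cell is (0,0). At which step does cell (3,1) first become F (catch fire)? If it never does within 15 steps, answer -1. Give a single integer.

Step 1: cell (3,1)='T' (+7 fires, +2 burnt)
Step 2: cell (3,1)='F' (+9 fires, +7 burnt)
  -> target ignites at step 2
Step 3: cell (3,1)='.' (+5 fires, +9 burnt)
Step 4: cell (3,1)='.' (+2 fires, +5 burnt)
Step 5: cell (3,1)='.' (+0 fires, +2 burnt)
  fire out at step 5

2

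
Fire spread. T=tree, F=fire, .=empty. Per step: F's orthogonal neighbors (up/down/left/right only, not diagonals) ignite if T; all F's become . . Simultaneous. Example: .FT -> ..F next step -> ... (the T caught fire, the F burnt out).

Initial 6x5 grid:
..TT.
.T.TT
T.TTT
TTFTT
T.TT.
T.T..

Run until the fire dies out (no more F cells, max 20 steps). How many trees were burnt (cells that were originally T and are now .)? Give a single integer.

Step 1: +4 fires, +1 burnt (F count now 4)
Step 2: +5 fires, +4 burnt (F count now 5)
Step 3: +4 fires, +5 burnt (F count now 4)
Step 4: +3 fires, +4 burnt (F count now 3)
Step 5: +1 fires, +3 burnt (F count now 1)
Step 6: +0 fires, +1 burnt (F count now 0)
Fire out after step 6
Initially T: 18, now '.': 29
Total burnt (originally-T cells now '.'): 17

Answer: 17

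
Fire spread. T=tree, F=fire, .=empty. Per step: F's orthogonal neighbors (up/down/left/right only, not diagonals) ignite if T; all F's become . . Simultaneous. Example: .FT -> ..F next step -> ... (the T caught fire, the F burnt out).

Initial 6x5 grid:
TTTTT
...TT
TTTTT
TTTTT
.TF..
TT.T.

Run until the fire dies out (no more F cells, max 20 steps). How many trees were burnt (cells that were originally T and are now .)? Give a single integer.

Step 1: +2 fires, +1 burnt (F count now 2)
Step 2: +4 fires, +2 burnt (F count now 4)
Step 3: +5 fires, +4 burnt (F count now 5)
Step 4: +3 fires, +5 burnt (F count now 3)
Step 5: +2 fires, +3 burnt (F count now 2)
Step 6: +2 fires, +2 burnt (F count now 2)
Step 7: +1 fires, +2 burnt (F count now 1)
Step 8: +1 fires, +1 burnt (F count now 1)
Step 9: +0 fires, +1 burnt (F count now 0)
Fire out after step 9
Initially T: 21, now '.': 29
Total burnt (originally-T cells now '.'): 20

Answer: 20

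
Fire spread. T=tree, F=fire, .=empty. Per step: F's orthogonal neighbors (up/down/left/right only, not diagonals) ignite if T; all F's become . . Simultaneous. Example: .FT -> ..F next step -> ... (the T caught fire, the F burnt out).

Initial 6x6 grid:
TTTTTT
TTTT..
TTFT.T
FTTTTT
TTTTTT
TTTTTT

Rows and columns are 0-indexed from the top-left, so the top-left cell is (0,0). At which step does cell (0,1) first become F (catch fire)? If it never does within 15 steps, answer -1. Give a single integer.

Step 1: cell (0,1)='T' (+7 fires, +2 burnt)
Step 2: cell (0,1)='T' (+8 fires, +7 burnt)
Step 3: cell (0,1)='F' (+7 fires, +8 burnt)
  -> target ignites at step 3
Step 4: cell (0,1)='.' (+4 fires, +7 burnt)
Step 5: cell (0,1)='.' (+4 fires, +4 burnt)
Step 6: cell (0,1)='.' (+1 fires, +4 burnt)
Step 7: cell (0,1)='.' (+0 fires, +1 burnt)
  fire out at step 7

3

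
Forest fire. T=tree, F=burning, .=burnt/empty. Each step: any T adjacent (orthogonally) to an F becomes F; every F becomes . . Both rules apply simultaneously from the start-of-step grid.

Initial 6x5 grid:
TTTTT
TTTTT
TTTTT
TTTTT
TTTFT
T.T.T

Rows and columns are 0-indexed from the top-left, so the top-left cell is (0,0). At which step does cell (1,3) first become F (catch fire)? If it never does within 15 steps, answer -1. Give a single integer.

Step 1: cell (1,3)='T' (+3 fires, +1 burnt)
Step 2: cell (1,3)='T' (+6 fires, +3 burnt)
Step 3: cell (1,3)='F' (+5 fires, +6 burnt)
  -> target ignites at step 3
Step 4: cell (1,3)='.' (+6 fires, +5 burnt)
Step 5: cell (1,3)='.' (+4 fires, +6 burnt)
Step 6: cell (1,3)='.' (+2 fires, +4 burnt)
Step 7: cell (1,3)='.' (+1 fires, +2 burnt)
Step 8: cell (1,3)='.' (+0 fires, +1 burnt)
  fire out at step 8

3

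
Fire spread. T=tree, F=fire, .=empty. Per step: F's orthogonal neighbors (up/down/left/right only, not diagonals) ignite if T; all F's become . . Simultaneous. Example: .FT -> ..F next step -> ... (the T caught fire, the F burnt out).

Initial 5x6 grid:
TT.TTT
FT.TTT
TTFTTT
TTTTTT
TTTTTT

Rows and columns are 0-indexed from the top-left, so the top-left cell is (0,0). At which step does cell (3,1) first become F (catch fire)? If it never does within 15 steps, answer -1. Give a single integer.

Step 1: cell (3,1)='T' (+6 fires, +2 burnt)
Step 2: cell (3,1)='F' (+7 fires, +6 burnt)
  -> target ignites at step 2
Step 3: cell (3,1)='.' (+7 fires, +7 burnt)
Step 4: cell (3,1)='.' (+4 fires, +7 burnt)
Step 5: cell (3,1)='.' (+2 fires, +4 burnt)
Step 6: cell (3,1)='.' (+0 fires, +2 burnt)
  fire out at step 6

2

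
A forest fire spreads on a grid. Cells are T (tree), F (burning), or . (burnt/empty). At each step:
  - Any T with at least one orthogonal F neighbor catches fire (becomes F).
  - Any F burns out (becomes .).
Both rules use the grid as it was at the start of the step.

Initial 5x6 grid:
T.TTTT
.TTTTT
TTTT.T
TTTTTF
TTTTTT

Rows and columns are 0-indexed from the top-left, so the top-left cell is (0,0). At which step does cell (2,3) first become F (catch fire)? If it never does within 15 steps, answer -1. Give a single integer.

Step 1: cell (2,3)='T' (+3 fires, +1 burnt)
Step 2: cell (2,3)='T' (+3 fires, +3 burnt)
Step 3: cell (2,3)='F' (+5 fires, +3 burnt)
  -> target ignites at step 3
Step 4: cell (2,3)='.' (+5 fires, +5 burnt)
Step 5: cell (2,3)='.' (+5 fires, +5 burnt)
Step 6: cell (2,3)='.' (+4 fires, +5 burnt)
Step 7: cell (2,3)='.' (+0 fires, +4 burnt)
  fire out at step 7

3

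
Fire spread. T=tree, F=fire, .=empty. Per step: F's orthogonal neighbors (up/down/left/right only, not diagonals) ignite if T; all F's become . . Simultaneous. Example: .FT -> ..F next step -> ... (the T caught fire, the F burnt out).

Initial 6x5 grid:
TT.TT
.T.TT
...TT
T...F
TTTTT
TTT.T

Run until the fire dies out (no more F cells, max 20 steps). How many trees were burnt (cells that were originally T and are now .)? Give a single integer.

Step 1: +2 fires, +1 burnt (F count now 2)
Step 2: +4 fires, +2 burnt (F count now 4)
Step 3: +3 fires, +4 burnt (F count now 3)
Step 4: +3 fires, +3 burnt (F count now 3)
Step 5: +2 fires, +3 burnt (F count now 2)
Step 6: +2 fires, +2 burnt (F count now 2)
Step 7: +0 fires, +2 burnt (F count now 0)
Fire out after step 7
Initially T: 19, now '.': 27
Total burnt (originally-T cells now '.'): 16

Answer: 16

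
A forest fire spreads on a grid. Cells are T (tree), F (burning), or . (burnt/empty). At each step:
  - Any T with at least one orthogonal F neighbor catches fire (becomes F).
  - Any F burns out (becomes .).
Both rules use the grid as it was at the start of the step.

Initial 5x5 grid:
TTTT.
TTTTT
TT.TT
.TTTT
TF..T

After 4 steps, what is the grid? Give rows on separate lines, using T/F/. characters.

Step 1: 2 trees catch fire, 1 burn out
  TTTT.
  TTTTT
  TT.TT
  .FTTT
  F...T
Step 2: 2 trees catch fire, 2 burn out
  TTTT.
  TTTTT
  TF.TT
  ..FTT
  ....T
Step 3: 3 trees catch fire, 2 burn out
  TTTT.
  TFTTT
  F..TT
  ...FT
  ....T
Step 4: 5 trees catch fire, 3 burn out
  TFTT.
  F.FTT
  ...FT
  ....F
  ....T

TFTT.
F.FTT
...FT
....F
....T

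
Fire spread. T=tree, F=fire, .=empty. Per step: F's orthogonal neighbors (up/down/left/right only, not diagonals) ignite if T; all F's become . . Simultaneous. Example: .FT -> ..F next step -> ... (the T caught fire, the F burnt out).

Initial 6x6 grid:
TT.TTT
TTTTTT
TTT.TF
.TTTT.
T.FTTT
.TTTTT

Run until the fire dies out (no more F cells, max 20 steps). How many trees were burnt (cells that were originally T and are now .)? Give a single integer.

Step 1: +5 fires, +2 burnt (F count now 5)
Step 2: +9 fires, +5 burnt (F count now 9)
Step 3: +6 fires, +9 burnt (F count now 6)
Step 4: +4 fires, +6 burnt (F count now 4)
Step 5: +2 fires, +4 burnt (F count now 2)
Step 6: +1 fires, +2 burnt (F count now 1)
Step 7: +0 fires, +1 burnt (F count now 0)
Fire out after step 7
Initially T: 28, now '.': 35
Total burnt (originally-T cells now '.'): 27

Answer: 27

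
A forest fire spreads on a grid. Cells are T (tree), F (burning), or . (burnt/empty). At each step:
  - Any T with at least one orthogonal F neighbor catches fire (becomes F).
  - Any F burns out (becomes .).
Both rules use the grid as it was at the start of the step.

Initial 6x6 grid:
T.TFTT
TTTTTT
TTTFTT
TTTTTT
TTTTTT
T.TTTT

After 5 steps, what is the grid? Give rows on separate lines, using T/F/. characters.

Step 1: 6 trees catch fire, 2 burn out
  T.F.FT
  TTTFTT
  TTF.FT
  TTTFTT
  TTTTTT
  T.TTTT
Step 2: 8 trees catch fire, 6 burn out
  T....F
  TTF.FT
  TF...F
  TTF.FT
  TTTFTT
  T.TTTT
Step 3: 8 trees catch fire, 8 burn out
  T.....
  TF...F
  F.....
  TF...F
  TTF.FT
  T.TFTT
Step 4: 6 trees catch fire, 8 burn out
  T.....
  F.....
  ......
  F.....
  TF...F
  T.F.FT
Step 5: 3 trees catch fire, 6 burn out
  F.....
  ......
  ......
  ......
  F.....
  T....F

F.....
......
......
......
F.....
T....F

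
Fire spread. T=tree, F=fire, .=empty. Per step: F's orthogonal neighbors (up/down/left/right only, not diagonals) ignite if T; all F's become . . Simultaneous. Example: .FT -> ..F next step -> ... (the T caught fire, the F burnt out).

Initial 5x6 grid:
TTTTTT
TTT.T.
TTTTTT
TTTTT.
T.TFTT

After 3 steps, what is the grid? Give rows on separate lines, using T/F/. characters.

Step 1: 3 trees catch fire, 1 burn out
  TTTTTT
  TTT.T.
  TTTTTT
  TTTFT.
  T.F.FT
Step 2: 4 trees catch fire, 3 burn out
  TTTTTT
  TTT.T.
  TTTFTT
  TTF.F.
  T....F
Step 3: 3 trees catch fire, 4 burn out
  TTTTTT
  TTT.T.
  TTF.FT
  TF....
  T.....

TTTTTT
TTT.T.
TTF.FT
TF....
T.....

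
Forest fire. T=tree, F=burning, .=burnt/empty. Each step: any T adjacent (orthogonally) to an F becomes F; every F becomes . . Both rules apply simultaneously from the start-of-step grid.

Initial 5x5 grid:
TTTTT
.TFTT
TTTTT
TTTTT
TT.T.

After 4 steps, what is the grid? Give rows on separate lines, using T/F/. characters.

Step 1: 4 trees catch fire, 1 burn out
  TTFTT
  .F.FT
  TTFTT
  TTTTT
  TT.T.
Step 2: 6 trees catch fire, 4 burn out
  TF.FT
  ....F
  TF.FT
  TTFTT
  TT.T.
Step 3: 6 trees catch fire, 6 burn out
  F...F
  .....
  F...F
  TF.FT
  TT.T.
Step 4: 4 trees catch fire, 6 burn out
  .....
  .....
  .....
  F...F
  TF.F.

.....
.....
.....
F...F
TF.F.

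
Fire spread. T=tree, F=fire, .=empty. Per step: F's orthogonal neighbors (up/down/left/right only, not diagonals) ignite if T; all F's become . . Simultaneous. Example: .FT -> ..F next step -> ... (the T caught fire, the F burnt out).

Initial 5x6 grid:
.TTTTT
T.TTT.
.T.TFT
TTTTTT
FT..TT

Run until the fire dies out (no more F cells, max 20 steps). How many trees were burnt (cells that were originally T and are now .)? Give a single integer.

Answer: 20

Derivation:
Step 1: +6 fires, +2 burnt (F count now 6)
Step 2: +6 fires, +6 burnt (F count now 6)
Step 3: +6 fires, +6 burnt (F count now 6)
Step 4: +1 fires, +6 burnt (F count now 1)
Step 5: +1 fires, +1 burnt (F count now 1)
Step 6: +0 fires, +1 burnt (F count now 0)
Fire out after step 6
Initially T: 21, now '.': 29
Total burnt (originally-T cells now '.'): 20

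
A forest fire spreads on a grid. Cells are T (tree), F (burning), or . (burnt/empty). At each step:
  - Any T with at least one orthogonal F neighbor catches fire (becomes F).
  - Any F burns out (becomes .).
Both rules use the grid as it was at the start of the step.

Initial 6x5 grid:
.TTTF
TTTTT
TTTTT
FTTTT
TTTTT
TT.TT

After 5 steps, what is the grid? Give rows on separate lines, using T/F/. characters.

Step 1: 5 trees catch fire, 2 burn out
  .TTF.
  TTTTF
  FTTTT
  .FTTT
  FTTTT
  TT.TT
Step 2: 8 trees catch fire, 5 burn out
  .TF..
  FTTF.
  .FTTF
  ..FTT
  .FTTT
  FT.TT
Step 3: 9 trees catch fire, 8 burn out
  .F...
  .FF..
  ..FF.
  ...FF
  ..FTT
  .F.TT
Step 4: 2 trees catch fire, 9 burn out
  .....
  .....
  .....
  .....
  ...FF
  ...TT
Step 5: 2 trees catch fire, 2 burn out
  .....
  .....
  .....
  .....
  .....
  ...FF

.....
.....
.....
.....
.....
...FF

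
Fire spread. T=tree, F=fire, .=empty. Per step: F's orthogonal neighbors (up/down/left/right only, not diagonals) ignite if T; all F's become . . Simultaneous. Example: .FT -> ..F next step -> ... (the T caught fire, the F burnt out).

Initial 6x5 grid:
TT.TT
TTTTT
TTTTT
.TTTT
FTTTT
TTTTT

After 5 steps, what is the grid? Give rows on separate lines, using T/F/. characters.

Step 1: 2 trees catch fire, 1 burn out
  TT.TT
  TTTTT
  TTTTT
  .TTTT
  .FTTT
  FTTTT
Step 2: 3 trees catch fire, 2 burn out
  TT.TT
  TTTTT
  TTTTT
  .FTTT
  ..FTT
  .FTTT
Step 3: 4 trees catch fire, 3 burn out
  TT.TT
  TTTTT
  TFTTT
  ..FTT
  ...FT
  ..FTT
Step 4: 6 trees catch fire, 4 burn out
  TT.TT
  TFTTT
  F.FTT
  ...FT
  ....F
  ...FT
Step 5: 6 trees catch fire, 6 burn out
  TF.TT
  F.FTT
  ...FT
  ....F
  .....
  ....F

TF.TT
F.FTT
...FT
....F
.....
....F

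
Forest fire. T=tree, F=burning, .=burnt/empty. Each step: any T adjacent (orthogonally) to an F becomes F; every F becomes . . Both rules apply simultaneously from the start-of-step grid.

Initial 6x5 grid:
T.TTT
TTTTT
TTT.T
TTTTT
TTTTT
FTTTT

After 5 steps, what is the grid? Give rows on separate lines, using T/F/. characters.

Step 1: 2 trees catch fire, 1 burn out
  T.TTT
  TTTTT
  TTT.T
  TTTTT
  FTTTT
  .FTTT
Step 2: 3 trees catch fire, 2 burn out
  T.TTT
  TTTTT
  TTT.T
  FTTTT
  .FTTT
  ..FTT
Step 3: 4 trees catch fire, 3 burn out
  T.TTT
  TTTTT
  FTT.T
  .FTTT
  ..FTT
  ...FT
Step 4: 5 trees catch fire, 4 burn out
  T.TTT
  FTTTT
  .FT.T
  ..FTT
  ...FT
  ....F
Step 5: 5 trees catch fire, 5 burn out
  F.TTT
  .FTTT
  ..F.T
  ...FT
  ....F
  .....

F.TTT
.FTTT
..F.T
...FT
....F
.....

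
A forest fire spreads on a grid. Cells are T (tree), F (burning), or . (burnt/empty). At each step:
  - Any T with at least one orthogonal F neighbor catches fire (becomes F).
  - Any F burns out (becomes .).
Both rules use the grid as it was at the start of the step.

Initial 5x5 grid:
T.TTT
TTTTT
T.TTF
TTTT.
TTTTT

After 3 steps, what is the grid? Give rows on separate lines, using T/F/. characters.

Step 1: 2 trees catch fire, 1 burn out
  T.TTT
  TTTTF
  T.TF.
  TTTT.
  TTTTT
Step 2: 4 trees catch fire, 2 burn out
  T.TTF
  TTTF.
  T.F..
  TTTF.
  TTTTT
Step 3: 4 trees catch fire, 4 burn out
  T.TF.
  TTF..
  T....
  TTF..
  TTTFT

T.TF.
TTF..
T....
TTF..
TTTFT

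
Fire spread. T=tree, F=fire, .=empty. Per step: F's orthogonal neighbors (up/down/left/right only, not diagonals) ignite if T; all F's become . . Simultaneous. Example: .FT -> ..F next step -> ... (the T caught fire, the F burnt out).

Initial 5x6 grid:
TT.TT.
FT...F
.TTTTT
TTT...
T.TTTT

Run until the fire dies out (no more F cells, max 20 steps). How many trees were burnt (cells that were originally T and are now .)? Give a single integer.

Answer: 16

Derivation:
Step 1: +3 fires, +2 burnt (F count now 3)
Step 2: +3 fires, +3 burnt (F count now 3)
Step 3: +3 fires, +3 burnt (F count now 3)
Step 4: +2 fires, +3 burnt (F count now 2)
Step 5: +2 fires, +2 burnt (F count now 2)
Step 6: +1 fires, +2 burnt (F count now 1)
Step 7: +1 fires, +1 burnt (F count now 1)
Step 8: +1 fires, +1 burnt (F count now 1)
Step 9: +0 fires, +1 burnt (F count now 0)
Fire out after step 9
Initially T: 18, now '.': 28
Total burnt (originally-T cells now '.'): 16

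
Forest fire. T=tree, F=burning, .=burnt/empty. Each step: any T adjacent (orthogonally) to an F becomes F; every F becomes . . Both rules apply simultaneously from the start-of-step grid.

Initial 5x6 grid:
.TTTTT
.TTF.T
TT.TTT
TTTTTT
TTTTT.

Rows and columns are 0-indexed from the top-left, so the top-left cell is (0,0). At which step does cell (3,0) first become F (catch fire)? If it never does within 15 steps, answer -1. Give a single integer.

Step 1: cell (3,0)='T' (+3 fires, +1 burnt)
Step 2: cell (3,0)='T' (+5 fires, +3 burnt)
Step 3: cell (3,0)='T' (+7 fires, +5 burnt)
Step 4: cell (3,0)='T' (+6 fires, +7 burnt)
Step 5: cell (3,0)='F' (+2 fires, +6 burnt)
  -> target ignites at step 5
Step 6: cell (3,0)='.' (+1 fires, +2 burnt)
Step 7: cell (3,0)='.' (+0 fires, +1 burnt)
  fire out at step 7

5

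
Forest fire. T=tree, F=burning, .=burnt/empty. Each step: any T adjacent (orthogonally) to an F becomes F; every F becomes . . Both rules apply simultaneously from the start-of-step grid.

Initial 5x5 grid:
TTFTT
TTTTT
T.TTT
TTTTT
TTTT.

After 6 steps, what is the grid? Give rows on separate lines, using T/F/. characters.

Step 1: 3 trees catch fire, 1 burn out
  TF.FT
  TTFTT
  T.TTT
  TTTTT
  TTTT.
Step 2: 5 trees catch fire, 3 burn out
  F...F
  TF.FT
  T.FTT
  TTTTT
  TTTT.
Step 3: 4 trees catch fire, 5 burn out
  .....
  F...F
  T..FT
  TTFTT
  TTTT.
Step 4: 5 trees catch fire, 4 burn out
  .....
  .....
  F...F
  TF.FT
  TTFT.
Step 5: 4 trees catch fire, 5 burn out
  .....
  .....
  .....
  F...F
  TF.F.
Step 6: 1 trees catch fire, 4 burn out
  .....
  .....
  .....
  .....
  F....

.....
.....
.....
.....
F....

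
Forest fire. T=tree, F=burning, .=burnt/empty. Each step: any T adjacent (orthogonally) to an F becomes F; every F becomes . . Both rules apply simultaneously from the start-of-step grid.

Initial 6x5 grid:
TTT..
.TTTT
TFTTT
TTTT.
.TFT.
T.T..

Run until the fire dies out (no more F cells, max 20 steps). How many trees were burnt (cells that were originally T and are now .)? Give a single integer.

Answer: 18

Derivation:
Step 1: +8 fires, +2 burnt (F count now 8)
Step 2: +5 fires, +8 burnt (F count now 5)
Step 3: +4 fires, +5 burnt (F count now 4)
Step 4: +1 fires, +4 burnt (F count now 1)
Step 5: +0 fires, +1 burnt (F count now 0)
Fire out after step 5
Initially T: 19, now '.': 29
Total burnt (originally-T cells now '.'): 18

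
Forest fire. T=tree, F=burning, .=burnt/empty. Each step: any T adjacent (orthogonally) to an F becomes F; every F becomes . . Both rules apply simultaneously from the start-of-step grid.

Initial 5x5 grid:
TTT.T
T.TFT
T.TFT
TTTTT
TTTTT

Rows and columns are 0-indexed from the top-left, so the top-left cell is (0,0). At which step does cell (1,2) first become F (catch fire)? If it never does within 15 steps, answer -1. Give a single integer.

Step 1: cell (1,2)='F' (+5 fires, +2 burnt)
  -> target ignites at step 1
Step 2: cell (1,2)='.' (+5 fires, +5 burnt)
Step 3: cell (1,2)='.' (+4 fires, +5 burnt)
Step 4: cell (1,2)='.' (+3 fires, +4 burnt)
Step 5: cell (1,2)='.' (+3 fires, +3 burnt)
Step 6: cell (1,2)='.' (+0 fires, +3 burnt)
  fire out at step 6

1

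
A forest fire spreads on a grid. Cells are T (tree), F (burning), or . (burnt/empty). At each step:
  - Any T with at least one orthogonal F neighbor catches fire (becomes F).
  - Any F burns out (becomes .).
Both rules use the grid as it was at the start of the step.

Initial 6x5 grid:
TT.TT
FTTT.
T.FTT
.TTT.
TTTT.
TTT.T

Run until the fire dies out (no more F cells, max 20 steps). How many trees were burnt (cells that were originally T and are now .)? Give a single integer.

Step 1: +6 fires, +2 burnt (F count now 6)
Step 2: +6 fires, +6 burnt (F count now 6)
Step 3: +4 fires, +6 burnt (F count now 4)
Step 4: +3 fires, +4 burnt (F count now 3)
Step 5: +1 fires, +3 burnt (F count now 1)
Step 6: +0 fires, +1 burnt (F count now 0)
Fire out after step 6
Initially T: 21, now '.': 29
Total burnt (originally-T cells now '.'): 20

Answer: 20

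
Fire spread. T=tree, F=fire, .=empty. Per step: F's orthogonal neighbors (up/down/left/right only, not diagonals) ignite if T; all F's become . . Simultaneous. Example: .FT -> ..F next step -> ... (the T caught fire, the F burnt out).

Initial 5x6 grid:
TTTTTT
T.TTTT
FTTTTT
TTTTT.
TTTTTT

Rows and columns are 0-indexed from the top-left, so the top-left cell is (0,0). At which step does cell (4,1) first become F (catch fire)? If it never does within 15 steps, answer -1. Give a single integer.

Step 1: cell (4,1)='T' (+3 fires, +1 burnt)
Step 2: cell (4,1)='T' (+4 fires, +3 burnt)
Step 3: cell (4,1)='F' (+5 fires, +4 burnt)
  -> target ignites at step 3
Step 4: cell (4,1)='.' (+5 fires, +5 burnt)
Step 5: cell (4,1)='.' (+5 fires, +5 burnt)
Step 6: cell (4,1)='.' (+3 fires, +5 burnt)
Step 7: cell (4,1)='.' (+2 fires, +3 burnt)
Step 8: cell (4,1)='.' (+0 fires, +2 burnt)
  fire out at step 8

3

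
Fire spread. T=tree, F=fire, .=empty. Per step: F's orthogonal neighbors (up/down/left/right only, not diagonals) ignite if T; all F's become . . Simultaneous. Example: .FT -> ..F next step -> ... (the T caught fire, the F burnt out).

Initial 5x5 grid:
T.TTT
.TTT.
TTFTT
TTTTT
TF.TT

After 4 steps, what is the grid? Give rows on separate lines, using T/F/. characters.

Step 1: 6 trees catch fire, 2 burn out
  T.TTT
  .TFT.
  TF.FT
  TFFTT
  F..TT
Step 2: 7 trees catch fire, 6 burn out
  T.FTT
  .F.F.
  F...F
  F..FT
  ...TT
Step 3: 3 trees catch fire, 7 burn out
  T..FT
  .....
  .....
  ....F
  ...FT
Step 4: 2 trees catch fire, 3 burn out
  T...F
  .....
  .....
  .....
  ....F

T...F
.....
.....
.....
....F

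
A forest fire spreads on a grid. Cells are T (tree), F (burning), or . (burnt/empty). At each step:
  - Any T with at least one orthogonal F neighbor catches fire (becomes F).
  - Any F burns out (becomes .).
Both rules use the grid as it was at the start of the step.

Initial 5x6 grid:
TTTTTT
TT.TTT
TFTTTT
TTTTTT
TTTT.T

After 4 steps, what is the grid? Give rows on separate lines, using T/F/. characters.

Step 1: 4 trees catch fire, 1 burn out
  TTTTTT
  TF.TTT
  F.FTTT
  TFTTTT
  TTTT.T
Step 2: 6 trees catch fire, 4 burn out
  TFTTTT
  F..TTT
  ...FTT
  F.FTTT
  TFTT.T
Step 3: 7 trees catch fire, 6 burn out
  F.FTTT
  ...FTT
  ....FT
  ...FTT
  F.FT.T
Step 4: 5 trees catch fire, 7 burn out
  ...FTT
  ....FT
  .....F
  ....FT
  ...F.T

...FTT
....FT
.....F
....FT
...F.T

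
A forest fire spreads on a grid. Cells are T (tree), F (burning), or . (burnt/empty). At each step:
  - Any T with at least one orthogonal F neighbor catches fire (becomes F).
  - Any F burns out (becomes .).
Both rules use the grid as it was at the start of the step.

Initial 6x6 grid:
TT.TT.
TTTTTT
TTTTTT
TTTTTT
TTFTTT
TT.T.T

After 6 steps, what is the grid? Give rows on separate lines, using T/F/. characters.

Step 1: 3 trees catch fire, 1 burn out
  TT.TT.
  TTTTTT
  TTTTTT
  TTFTTT
  TF.FTT
  TT.T.T
Step 2: 7 trees catch fire, 3 burn out
  TT.TT.
  TTTTTT
  TTFTTT
  TF.FTT
  F...FT
  TF.F.T
Step 3: 7 trees catch fire, 7 burn out
  TT.TT.
  TTFTTT
  TF.FTT
  F...FT
  .....F
  F....T
Step 4: 6 trees catch fire, 7 burn out
  TT.TT.
  TF.FTT
  F...FT
  .....F
  ......
  .....F
Step 5: 5 trees catch fire, 6 burn out
  TF.FT.
  F...FT
  .....F
  ......
  ......
  ......
Step 6: 3 trees catch fire, 5 burn out
  F...F.
  .....F
  ......
  ......
  ......
  ......

F...F.
.....F
......
......
......
......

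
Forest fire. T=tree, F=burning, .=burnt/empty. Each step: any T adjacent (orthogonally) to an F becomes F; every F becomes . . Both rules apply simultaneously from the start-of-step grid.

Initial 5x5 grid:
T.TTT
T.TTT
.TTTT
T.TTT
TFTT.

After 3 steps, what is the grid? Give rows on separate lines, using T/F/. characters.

Step 1: 2 trees catch fire, 1 burn out
  T.TTT
  T.TTT
  .TTTT
  T.TTT
  F.FT.
Step 2: 3 trees catch fire, 2 burn out
  T.TTT
  T.TTT
  .TTTT
  F.FTT
  ...F.
Step 3: 2 trees catch fire, 3 burn out
  T.TTT
  T.TTT
  .TFTT
  ...FT
  .....

T.TTT
T.TTT
.TFTT
...FT
.....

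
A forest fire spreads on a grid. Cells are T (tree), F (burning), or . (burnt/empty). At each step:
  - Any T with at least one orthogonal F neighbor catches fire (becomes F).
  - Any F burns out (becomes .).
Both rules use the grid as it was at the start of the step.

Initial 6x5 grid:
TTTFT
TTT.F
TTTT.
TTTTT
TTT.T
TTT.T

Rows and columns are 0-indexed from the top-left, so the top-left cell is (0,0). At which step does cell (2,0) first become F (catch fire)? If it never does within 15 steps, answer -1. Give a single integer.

Step 1: cell (2,0)='T' (+2 fires, +2 burnt)
Step 2: cell (2,0)='T' (+2 fires, +2 burnt)
Step 3: cell (2,0)='T' (+3 fires, +2 burnt)
Step 4: cell (2,0)='T' (+4 fires, +3 burnt)
Step 5: cell (2,0)='F' (+4 fires, +4 burnt)
  -> target ignites at step 5
Step 6: cell (2,0)='.' (+4 fires, +4 burnt)
Step 7: cell (2,0)='.' (+3 fires, +4 burnt)
Step 8: cell (2,0)='.' (+2 fires, +3 burnt)
Step 9: cell (2,0)='.' (+0 fires, +2 burnt)
  fire out at step 9

5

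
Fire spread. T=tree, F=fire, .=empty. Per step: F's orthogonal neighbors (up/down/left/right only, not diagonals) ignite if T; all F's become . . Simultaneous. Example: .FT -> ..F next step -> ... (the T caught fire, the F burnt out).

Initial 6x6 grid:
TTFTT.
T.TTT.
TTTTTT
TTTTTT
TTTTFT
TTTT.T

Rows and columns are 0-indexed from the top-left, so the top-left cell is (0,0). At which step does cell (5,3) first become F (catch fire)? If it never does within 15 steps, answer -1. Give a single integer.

Step 1: cell (5,3)='T' (+6 fires, +2 burnt)
Step 2: cell (5,3)='F' (+10 fires, +6 burnt)
  -> target ignites at step 2
Step 3: cell (5,3)='.' (+8 fires, +10 burnt)
Step 4: cell (5,3)='.' (+4 fires, +8 burnt)
Step 5: cell (5,3)='.' (+2 fires, +4 burnt)
Step 6: cell (5,3)='.' (+0 fires, +2 burnt)
  fire out at step 6

2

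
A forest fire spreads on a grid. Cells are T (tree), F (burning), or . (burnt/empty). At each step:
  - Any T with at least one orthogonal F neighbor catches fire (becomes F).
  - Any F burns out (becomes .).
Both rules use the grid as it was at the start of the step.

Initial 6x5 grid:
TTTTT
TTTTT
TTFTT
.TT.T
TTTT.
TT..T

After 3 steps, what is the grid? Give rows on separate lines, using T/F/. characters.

Step 1: 4 trees catch fire, 1 burn out
  TTTTT
  TTFTT
  TF.FT
  .TF.T
  TTTT.
  TT..T
Step 2: 7 trees catch fire, 4 burn out
  TTFTT
  TF.FT
  F...F
  .F..T
  TTFT.
  TT..T
Step 3: 7 trees catch fire, 7 burn out
  TF.FT
  F...F
  .....
  ....F
  TF.F.
  TT..T

TF.FT
F...F
.....
....F
TF.F.
TT..T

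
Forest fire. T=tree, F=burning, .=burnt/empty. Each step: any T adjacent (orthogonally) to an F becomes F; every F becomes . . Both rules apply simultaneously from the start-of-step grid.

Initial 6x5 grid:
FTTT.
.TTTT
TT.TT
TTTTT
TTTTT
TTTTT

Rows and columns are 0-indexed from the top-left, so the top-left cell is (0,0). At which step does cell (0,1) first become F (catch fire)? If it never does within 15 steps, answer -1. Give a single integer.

Step 1: cell (0,1)='F' (+1 fires, +1 burnt)
  -> target ignites at step 1
Step 2: cell (0,1)='.' (+2 fires, +1 burnt)
Step 3: cell (0,1)='.' (+3 fires, +2 burnt)
Step 4: cell (0,1)='.' (+3 fires, +3 burnt)
Step 5: cell (0,1)='.' (+5 fires, +3 burnt)
Step 6: cell (0,1)='.' (+5 fires, +5 burnt)
Step 7: cell (0,1)='.' (+4 fires, +5 burnt)
Step 8: cell (0,1)='.' (+2 fires, +4 burnt)
Step 9: cell (0,1)='.' (+1 fires, +2 burnt)
Step 10: cell (0,1)='.' (+0 fires, +1 burnt)
  fire out at step 10

1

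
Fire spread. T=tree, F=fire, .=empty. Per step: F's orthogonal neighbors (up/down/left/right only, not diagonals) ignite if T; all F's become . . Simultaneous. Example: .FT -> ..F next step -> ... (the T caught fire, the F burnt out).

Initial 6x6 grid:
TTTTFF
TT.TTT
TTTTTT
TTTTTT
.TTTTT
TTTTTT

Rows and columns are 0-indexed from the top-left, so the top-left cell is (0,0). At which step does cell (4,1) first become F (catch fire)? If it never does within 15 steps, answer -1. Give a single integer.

Step 1: cell (4,1)='T' (+3 fires, +2 burnt)
Step 2: cell (4,1)='T' (+4 fires, +3 burnt)
Step 3: cell (4,1)='T' (+4 fires, +4 burnt)
Step 4: cell (4,1)='T' (+6 fires, +4 burnt)
Step 5: cell (4,1)='T' (+6 fires, +6 burnt)
Step 6: cell (4,1)='T' (+4 fires, +6 burnt)
Step 7: cell (4,1)='F' (+3 fires, +4 burnt)
  -> target ignites at step 7
Step 8: cell (4,1)='.' (+1 fires, +3 burnt)
Step 9: cell (4,1)='.' (+1 fires, +1 burnt)
Step 10: cell (4,1)='.' (+0 fires, +1 burnt)
  fire out at step 10

7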